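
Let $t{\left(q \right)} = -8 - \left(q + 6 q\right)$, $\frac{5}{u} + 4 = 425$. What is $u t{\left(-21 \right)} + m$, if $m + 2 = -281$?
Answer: $- \frac{118448}{421} \approx -281.35$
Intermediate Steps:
$m = -283$ ($m = -2 - 281 = -283$)
$u = \frac{5}{421}$ ($u = \frac{5}{-4 + 425} = \frac{5}{421} \approx 0.011876$)
$t{\left(q \right)} = -8 - 7 q$
$u t{\left(-21 \right)} + m = \frac{5 \left(-8 - -147\right)}{421} - 283 = \frac{5 \left(-8 + 147\right)}{421} - 283 = \frac{5}{421} \cdot 139 - 283 = \frac{695}{421} - 283 = - \frac{118448}{421}$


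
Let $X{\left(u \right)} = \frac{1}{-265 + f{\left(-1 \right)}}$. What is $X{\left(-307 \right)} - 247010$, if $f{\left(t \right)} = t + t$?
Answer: $- \frac{65951671}{267} \approx -2.4701 \cdot 10^{5}$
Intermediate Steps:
$f{\left(t \right)} = 2 t$
$X{\left(u \right)} = - \frac{1}{267}$ ($X{\left(u \right)} = \frac{1}{-265 + 2 \left(-1\right)} = \frac{1}{-265 - 2} = \frac{1}{-267} = - \frac{1}{267}$)
$X{\left(-307 \right)} - 247010 = - \frac{1}{267} - 247010 = - \frac{65951671}{267}$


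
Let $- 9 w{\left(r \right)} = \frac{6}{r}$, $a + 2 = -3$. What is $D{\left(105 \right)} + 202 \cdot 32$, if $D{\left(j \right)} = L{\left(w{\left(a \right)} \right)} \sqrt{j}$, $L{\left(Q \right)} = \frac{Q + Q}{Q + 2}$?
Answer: $6464 + \frac{\sqrt{105}}{8} \approx 6465.3$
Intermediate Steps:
$a = -5$ ($a = -2 - 3 = -5$)
$w{\left(r \right)} = - \frac{2}{3 r}$ ($w{\left(r \right)} = - \frac{6 \frac{1}{r}}{9} = - \frac{2}{3 r}$)
$L{\left(Q \right)} = \frac{2 Q}{2 + Q}$
$D{\left(j \right)} = \frac{\sqrt{j}}{8}$ ($D{\left(j \right)} = \frac{2 \left(- \frac{2}{3 \left(-5\right)}\right)}{2 - \frac{2}{3 \left(-5\right)}} \sqrt{j} = \frac{2 \left(\left(- \frac{2}{3}\right) \left(- \frac{1}{5}\right)\right)}{2 - - \frac{2}{15}} \sqrt{j} = 2 \cdot \frac{2}{15} \frac{1}{2 + \frac{2}{15}} \sqrt{j} = 2 \cdot \frac{2}{15} \frac{1}{\frac{32}{15}} \sqrt{j} = 2 \cdot \frac{2}{15} \cdot \frac{15}{32} \sqrt{j} = \frac{\sqrt{j}}{8}$)
$D{\left(105 \right)} + 202 \cdot 32 = \frac{\sqrt{105}}{8} + 202 \cdot 32 = \frac{\sqrt{105}}{8} + 6464 = 6464 + \frac{\sqrt{105}}{8}$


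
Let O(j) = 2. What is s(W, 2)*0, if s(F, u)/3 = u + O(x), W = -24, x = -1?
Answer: 0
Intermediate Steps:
s(F, u) = 6 + 3*u (s(F, u) = 3*(u + 2) = 3*(2 + u) = 6 + 3*u)
s(W, 2)*0 = (6 + 3*2)*0 = (6 + 6)*0 = 12*0 = 0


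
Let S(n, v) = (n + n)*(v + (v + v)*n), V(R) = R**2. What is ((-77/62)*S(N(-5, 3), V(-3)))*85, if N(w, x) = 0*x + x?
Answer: -1237005/31 ≈ -39903.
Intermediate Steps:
N(w, x) = x (N(w, x) = 0 + x = x)
S(n, v) = 2*n*(v + 2*n*v) (S(n, v) = (2*n)*(v + (2*v)*n) = (2*n)*(v + 2*n*v) = 2*n*(v + 2*n*v))
((-77/62)*S(N(-5, 3), V(-3)))*85 = ((-77/62)*(2*3*(-3)**2*(1 + 2*3)))*85 = ((-77*1/62)*(2*3*9*(1 + 6)))*85 = -77*3*9*7/31*85 = -77/62*378*85 = -14553/31*85 = -1237005/31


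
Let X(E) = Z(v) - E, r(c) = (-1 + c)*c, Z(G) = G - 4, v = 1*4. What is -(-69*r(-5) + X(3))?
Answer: 2073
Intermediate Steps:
v = 4
Z(G) = -4 + G
r(c) = c*(-1 + c)
X(E) = -E (X(E) = (-4 + 4) - E = 0 - E = -E)
-(-69*r(-5) + X(3)) = -(-(-345)*(-1 - 5) - 1*3) = -(-(-345)*(-6) - 3) = -(-69*30 - 3) = -(-2070 - 3) = -1*(-2073) = 2073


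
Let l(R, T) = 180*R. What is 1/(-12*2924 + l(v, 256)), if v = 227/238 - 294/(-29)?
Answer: -3451/114198738 ≈ -3.0219e-5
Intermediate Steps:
v = 76555/6902 (v = 227*(1/238) - 294*(-1/29) = 227/238 + 294/29 = 76555/6902 ≈ 11.092)
1/(-12*2924 + l(v, 256)) = 1/(-12*2924 + 180*(76555/6902)) = 1/(-35088 + 6889950/3451) = 1/(-114198738/3451) = -3451/114198738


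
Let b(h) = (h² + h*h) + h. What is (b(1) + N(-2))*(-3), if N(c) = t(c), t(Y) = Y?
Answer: -3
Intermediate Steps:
N(c) = c
b(h) = h + 2*h² (b(h) = (h² + h²) + h = 2*h² + h = h + 2*h²)
(b(1) + N(-2))*(-3) = (1*(1 + 2*1) - 2)*(-3) = (1*(1 + 2) - 2)*(-3) = (1*3 - 2)*(-3) = (3 - 2)*(-3) = 1*(-3) = -3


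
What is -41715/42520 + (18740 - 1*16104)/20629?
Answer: -149691203/175429016 ≈ -0.85329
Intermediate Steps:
-41715/42520 + (18740 - 1*16104)/20629 = -41715*1/42520 + (18740 - 16104)*(1/20629) = -8343/8504 + 2636*(1/20629) = -8343/8504 + 2636/20629 = -149691203/175429016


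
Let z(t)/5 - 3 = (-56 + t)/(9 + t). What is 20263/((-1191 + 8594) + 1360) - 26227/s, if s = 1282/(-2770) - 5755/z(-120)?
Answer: 7200533096729/67541871774 ≈ 106.61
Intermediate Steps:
z(t) = 15 + 5*(-56 + t)/(9 + t) (z(t) = 15 + 5*((-56 + t)/(9 + t)) = 15 + 5*(-56 + t)/(9 + t))
s = -177275254/704965 (s = 1282/(-2770) - 5755*(9 - 120)/(5*(-29 + 4*(-120))) = 1282*(-1/2770) - 5755*(-111/(5*(-29 - 480))) = -641/1385 - 5755/(5*(-1/111)*(-509)) = -641/1385 - 5755/2545/111 = -641/1385 - 5755*111/2545 = -641/1385 - 127761/509 = -177275254/704965 ≈ -251.47)
20263/((-1191 + 8594) + 1360) - 26227/s = 20263/((-1191 + 8594) + 1360) - 26227/(-177275254/704965) = 20263/(7403 + 1360) - 26227*(-704965/177275254) = 20263/8763 + 18489117055/177275254 = 20263*(1/8763) + 18489117055/177275254 = 881/381 + 18489117055/177275254 = 7200533096729/67541871774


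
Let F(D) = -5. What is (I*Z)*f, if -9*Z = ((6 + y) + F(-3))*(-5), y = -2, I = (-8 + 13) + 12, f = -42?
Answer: 1190/3 ≈ 396.67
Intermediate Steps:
I = 17 (I = 5 + 12 = 17)
Z = -5/9 (Z = -((6 - 2) - 5)*(-5)/9 = -(4 - 5)*(-5)/9 = -(-1)*(-5)/9 = -1/9*5 = -5/9 ≈ -0.55556)
(I*Z)*f = (17*(-5/9))*(-42) = -85/9*(-42) = 1190/3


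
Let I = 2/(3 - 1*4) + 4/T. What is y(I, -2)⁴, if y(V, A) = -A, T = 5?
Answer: 16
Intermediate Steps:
I = -6/5 (I = 2/(3 - 1*4) + 4/5 = 2/(3 - 4) + 4*(⅕) = 2/(-1) + ⅘ = 2*(-1) + ⅘ = -2 + ⅘ = -6/5 ≈ -1.2000)
y(I, -2)⁴ = (-1*(-2))⁴ = 2⁴ = 16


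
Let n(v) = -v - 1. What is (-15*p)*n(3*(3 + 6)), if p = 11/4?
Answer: 1155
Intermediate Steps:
n(v) = -1 - v
p = 11/4 (p = 11*(1/4) = 11/4 ≈ 2.7500)
(-15*p)*n(3*(3 + 6)) = (-15*11/4)*(-1 - 3*(3 + 6)) = -165*(-1 - 3*9)/4 = -165*(-1 - 1*27)/4 = -165*(-1 - 27)/4 = -165/4*(-28) = 1155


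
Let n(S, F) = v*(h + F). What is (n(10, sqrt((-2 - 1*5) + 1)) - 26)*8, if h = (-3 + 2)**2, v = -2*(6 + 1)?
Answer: -320 - 112*I*sqrt(6) ≈ -320.0 - 274.34*I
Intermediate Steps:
v = -14 (v = -2*7 = -14)
h = 1 (h = (-1)**2 = 1)
n(S, F) = -14 - 14*F (n(S, F) = -14*(1 + F) = -14 - 14*F)
(n(10, sqrt((-2 - 1*5) + 1)) - 26)*8 = ((-14 - 14*sqrt((-2 - 1*5) + 1)) - 26)*8 = ((-14 - 14*sqrt((-2 - 5) + 1)) - 26)*8 = ((-14 - 14*sqrt(-7 + 1)) - 26)*8 = ((-14 - 14*I*sqrt(6)) - 26)*8 = (-40 - 14*I*sqrt(6))*8 = -320 - 112*I*sqrt(6)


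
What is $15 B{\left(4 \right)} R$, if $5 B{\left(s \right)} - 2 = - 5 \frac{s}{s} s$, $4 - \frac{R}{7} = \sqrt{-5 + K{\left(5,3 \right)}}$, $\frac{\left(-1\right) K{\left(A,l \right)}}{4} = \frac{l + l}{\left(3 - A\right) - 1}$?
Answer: $-1512 + 378 \sqrt{3} \approx -857.29$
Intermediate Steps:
$K{\left(A,l \right)} = - \frac{8 l}{2 - A}$ ($K{\left(A,l \right)} = - 4 \frac{l + l}{\left(3 - A\right) - 1} = - 4 \frac{2 l}{2 - A} = - \frac{8 l}{2 - A}$)
$R = 28 - 7 \sqrt{3}$ ($R = 28 - 7 \sqrt{-5 + 8 \cdot 3 \frac{1}{-2 + 5}} = 28 - 7 \sqrt{-5 + 8 \cdot 3 \cdot \frac{1}{3}} = 28 - 7 \sqrt{-5 + 8} = 28 - 7 \sqrt{3} \approx 15.876$)
$B{\left(s \right)} = \frac{2}{5} - s$ ($B{\left(s \right)} = \frac{2}{5} + \frac{- 5 \frac{s}{s} s}{5} = \frac{2}{5} + \frac{\left(-5\right) 1 s}{5} = \frac{2}{5} + \frac{\left(-5\right) s}{5} = \frac{2}{5} - s$)
$15 B{\left(4 \right)} R = 15 \left(\frac{2}{5} - 4\right) \left(28 - 7 \sqrt{3}\right) = 15 \left(- \frac{18}{5}\right) \left(28 - 7 \sqrt{3}\right) = - 54 \left(28 - 7 \sqrt{3}\right) = -1512 + 378 \sqrt{3}$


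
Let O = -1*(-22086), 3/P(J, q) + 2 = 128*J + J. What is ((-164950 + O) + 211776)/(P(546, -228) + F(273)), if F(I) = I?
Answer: 4853609984/19227939 ≈ 252.42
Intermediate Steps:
P(J, q) = 3/(-2 + 129*J) (P(J, q) = 3/(-2 + (128*J + J)) = 3/(-2 + 129*J))
O = 22086
((-164950 + O) + 211776)/(P(546, -228) + F(273)) = ((-164950 + 22086) + 211776)/(3/(-2 + 129*546) + 273) = (-142864 + 211776)/(3/(-2 + 70434) + 273) = 68912/(3/70432 + 273) = 68912/(19227939/70432) = 68912*(70432/19227939) = 4853609984/19227939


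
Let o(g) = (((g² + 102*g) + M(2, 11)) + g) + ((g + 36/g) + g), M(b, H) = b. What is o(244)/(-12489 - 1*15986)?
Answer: -5194647/1736975 ≈ -2.9906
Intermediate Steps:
o(g) = 2 + g² + 36/g + 105*g (o(g) = (((g² + 102*g) + 2) + g) + ((g + 36/g) + g) = ((2 + g² + 102*g) + g) + (2*g + 36/g) = (2 + g² + 103*g) + (2*g + 36/g) = 2 + g² + 36/g + 105*g)
o(244)/(-12489 - 1*15986) = (2 + 244² + 36/244 + 105*244)/(-12489 - 1*15986) = (2 + 59536 + 36*(1/244) + 25620)/(-12489 - 15986) = (2 + 59536 + 9/61 + 25620)/(-28475) = (5194647/61)*(-1/28475) = -5194647/1736975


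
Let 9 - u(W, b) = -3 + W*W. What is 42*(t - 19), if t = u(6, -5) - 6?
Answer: -2058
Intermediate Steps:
u(W, b) = 12 - W**2 (u(W, b) = 9 - (-3 + W*W) = 9 - (-3 + W**2) = 9 + (3 - W**2) = 12 - W**2)
t = -30 (t = (12 - 1*6**2) - 6 = (12 - 1*36) - 6 = (12 - 36) - 6 = -24 - 6 = -30)
42*(t - 19) = 42*(-30 - 19) = 42*(-49) = -2058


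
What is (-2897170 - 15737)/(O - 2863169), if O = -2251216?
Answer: 970969/1704795 ≈ 0.56955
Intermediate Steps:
(-2897170 - 15737)/(O - 2863169) = (-2897170 - 15737)/(-2251216 - 2863169) = -2912907/(-5114385) = -2912907*(-1/5114385) = 970969/1704795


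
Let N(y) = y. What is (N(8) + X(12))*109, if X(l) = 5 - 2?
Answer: 1199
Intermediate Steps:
X(l) = 3
(N(8) + X(12))*109 = (8 + 3)*109 = 11*109 = 1199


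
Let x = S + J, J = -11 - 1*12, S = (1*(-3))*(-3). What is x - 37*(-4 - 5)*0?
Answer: -14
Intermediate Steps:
S = 9 (S = -3*(-3) = 9)
J = -23 (J = -11 - 12 = -23)
x = -14 (x = 9 - 23 = -14)
x - 37*(-4 - 5)*0 = -14 - 37*(-4 - 5)*0 = -14 - (-333)*0 = -14 - 37*0 = -14 + 0 = -14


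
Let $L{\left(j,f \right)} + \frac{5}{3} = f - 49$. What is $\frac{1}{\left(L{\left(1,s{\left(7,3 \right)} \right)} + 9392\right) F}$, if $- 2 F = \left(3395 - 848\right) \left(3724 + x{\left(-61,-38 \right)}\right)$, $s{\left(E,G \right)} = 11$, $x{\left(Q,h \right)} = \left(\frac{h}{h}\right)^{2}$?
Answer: $- \frac{2}{88730963925} \approx -2.254 \cdot 10^{-11}$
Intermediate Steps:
$x{\left(Q,h \right)} = 1$ ($x{\left(Q,h \right)} = 1^{2} = 1$)
$F = - \frac{9487575}{2}$ ($F = - \frac{\left(3395 - 848\right) \left(3724 + 1\right)}{2} = - \frac{2547 \cdot 3725}{2} = \left(- \frac{1}{2}\right) 9487575 = - \frac{9487575}{2} \approx -4.7438 \cdot 10^{6}$)
$L{\left(j,f \right)} = - \frac{152}{3} + f$ ($L{\left(j,f \right)} = - \frac{5}{3} + \left(f - 49\right) = - \frac{5}{3} + \left(-49 + f\right) = - \frac{152}{3} + f$)
$\frac{1}{\left(L{\left(1,s{\left(7,3 \right)} \right)} + 9392\right) F} = \frac{1}{\left(\left(- \frac{152}{3} + 11\right) + 9392\right) \left(- \frac{9487575}{2}\right)} = \frac{1}{- \frac{119}{3} + 9392} \left(- \frac{2}{9487575}\right) = \frac{1}{\frac{28057}{3}} \left(- \frac{2}{9487575}\right) = \frac{3}{28057} \left(- \frac{2}{9487575}\right) = - \frac{2}{88730963925}$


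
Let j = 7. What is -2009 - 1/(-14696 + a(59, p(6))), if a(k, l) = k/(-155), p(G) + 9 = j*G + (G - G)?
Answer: -4576379296/2277939 ≈ -2009.0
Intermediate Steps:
p(G) = -9 + 7*G (p(G) = -9 + (7*G + (G - G)) = -9 + (7*G + 0) = -9 + 7*G)
a(k, l) = -k/155 (a(k, l) = k*(-1/155) = -k/155)
-2009 - 1/(-14696 + a(59, p(6))) = -2009 - 1/(-14696 - 1/155*59) = -2009 - 1/(-14696 - 59/155) = -2009 - 1/(-2277939/155) = -2009 - 1*(-155/2277939) = -2009 + 155/2277939 = -4576379296/2277939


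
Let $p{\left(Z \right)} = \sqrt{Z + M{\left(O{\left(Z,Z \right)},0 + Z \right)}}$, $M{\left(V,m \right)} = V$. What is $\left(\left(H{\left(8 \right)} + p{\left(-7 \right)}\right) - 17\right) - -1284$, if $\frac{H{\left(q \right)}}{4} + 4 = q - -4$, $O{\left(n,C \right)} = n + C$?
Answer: $1299 + i \sqrt{21} \approx 1299.0 + 4.5826 i$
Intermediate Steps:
$O{\left(n,C \right)} = C + n$
$H{\left(q \right)} = 4 q$ ($H{\left(q \right)} = -16 + 4 \left(q - -4\right) = -16 + 4 \left(q + 4\right) = -16 + 4 \left(4 + q\right) = -16 + \left(16 + 4 q\right) = 4 q$)
$p{\left(Z \right)} = \sqrt{3} \sqrt{Z}$ ($p{\left(Z \right)} = \sqrt{Z + \left(Z + Z\right)} = \sqrt{Z + 2 Z} = \sqrt{3 Z} = \sqrt{3} \sqrt{Z}$)
$\left(\left(H{\left(8 \right)} + p{\left(-7 \right)}\right) - 17\right) - -1284 = \left(\left(4 \cdot 8 + \sqrt{3} \sqrt{-7}\right) - 17\right) - -1284 = \left(\left(32 + \sqrt{3} i \sqrt{7}\right) - 17\right) + 1284 = \left(\left(32 + i \sqrt{21}\right) - 17\right) + 1284 = \left(15 + i \sqrt{21}\right) + 1284 = 1299 + i \sqrt{21}$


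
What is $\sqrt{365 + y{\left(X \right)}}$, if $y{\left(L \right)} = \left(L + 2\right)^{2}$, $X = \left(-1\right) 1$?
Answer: $\sqrt{366} \approx 19.131$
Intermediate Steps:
$X = -1$
$y{\left(L \right)} = \left(2 + L\right)^{2}$
$\sqrt{365 + y{\left(X \right)}} = \sqrt{365 + \left(2 - 1\right)^{2}} = \sqrt{365 + 1^{2}} = \sqrt{365 + 1} = \sqrt{366}$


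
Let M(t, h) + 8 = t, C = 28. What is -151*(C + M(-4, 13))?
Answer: -2416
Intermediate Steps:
M(t, h) = -8 + t
-151*(C + M(-4, 13)) = -151*(28 + (-8 - 4)) = -151*(28 - 12) = -151*16 = -2416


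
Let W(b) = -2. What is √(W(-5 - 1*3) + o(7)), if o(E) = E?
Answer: √5 ≈ 2.2361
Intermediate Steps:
√(W(-5 - 1*3) + o(7)) = √(-2 + 7) = √5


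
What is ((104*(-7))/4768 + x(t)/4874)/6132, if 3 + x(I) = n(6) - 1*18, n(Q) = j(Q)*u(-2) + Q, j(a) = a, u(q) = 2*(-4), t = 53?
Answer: -34363/1272347952 ≈ -2.7008e-5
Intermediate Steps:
u(q) = -8
n(Q) = -7*Q (n(Q) = Q*(-8) + Q = -8*Q + Q = -7*Q)
x(I) = -63 (x(I) = -3 + (-7*6 - 1*18) = -3 + (-42 - 18) = -3 - 60 = -63)
((104*(-7))/4768 + x(t)/4874)/6132 = ((104*(-7))/4768 - 63/4874)/6132 = (-728*1/4768 - 63*1/4874)*(1/6132) = (-91/596 - 63/4874)*(1/6132) = -240541/1452452*1/6132 = -34363/1272347952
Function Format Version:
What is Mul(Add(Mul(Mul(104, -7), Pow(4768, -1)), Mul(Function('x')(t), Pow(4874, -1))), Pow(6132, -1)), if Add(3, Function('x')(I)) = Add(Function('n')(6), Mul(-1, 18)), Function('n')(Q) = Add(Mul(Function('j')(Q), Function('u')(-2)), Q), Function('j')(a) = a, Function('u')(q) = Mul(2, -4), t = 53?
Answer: Rational(-34363, 1272347952) ≈ -2.7008e-5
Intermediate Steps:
Function('u')(q) = -8
Function('n')(Q) = Mul(-7, Q) (Function('n')(Q) = Add(Mul(Q, -8), Q) = Add(Mul(-8, Q), Q) = Mul(-7, Q))
Function('x')(I) = -63 (Function('x')(I) = Add(-3, Add(Mul(-7, 6), Mul(-1, 18))) = Add(-3, Add(-42, -18)) = Add(-3, -60) = -63)
Mul(Add(Mul(Mul(104, -7), Pow(4768, -1)), Mul(Function('x')(t), Pow(4874, -1))), Pow(6132, -1)) = Mul(Add(Mul(Mul(104, -7), Pow(4768, -1)), Mul(-63, Pow(4874, -1))), Pow(6132, -1)) = Mul(Add(Mul(-728, Rational(1, 4768)), Mul(-63, Rational(1, 4874))), Rational(1, 6132)) = Mul(Add(Rational(-91, 596), Rational(-63, 4874)), Rational(1, 6132)) = Mul(Rational(-240541, 1452452), Rational(1, 6132)) = Rational(-34363, 1272347952)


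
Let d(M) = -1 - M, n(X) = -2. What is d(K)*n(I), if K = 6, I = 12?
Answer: 14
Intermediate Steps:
d(K)*n(I) = (-1 - 1*6)*(-2) = (-1 - 6)*(-2) = -7*(-2) = 14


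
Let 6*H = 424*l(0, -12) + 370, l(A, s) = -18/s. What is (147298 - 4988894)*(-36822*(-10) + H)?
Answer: -5350752760148/3 ≈ -1.7836e+12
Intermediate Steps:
H = 503/3 (H = (424*(-18/(-12)) + 370)/6 = (424*(-18*(-1/12)) + 370)/6 = (424*(3/2) + 370)/6 = (636 + 370)/6 = (⅙)*1006 = 503/3 ≈ 167.67)
(147298 - 4988894)*(-36822*(-10) + H) = (147298 - 4988894)*(-36822*(-10) + 503/3) = -4841596*(368220 + 503/3) = -4841596*1105163/3 = -5350752760148/3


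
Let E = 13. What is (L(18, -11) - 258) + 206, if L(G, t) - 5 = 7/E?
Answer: -604/13 ≈ -46.462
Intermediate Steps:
L(G, t) = 72/13 (L(G, t) = 5 + 7/13 = 72/13)
(L(18, -11) - 258) + 206 = (72/13 - 258) + 206 = -3282/13 + 206 = -604/13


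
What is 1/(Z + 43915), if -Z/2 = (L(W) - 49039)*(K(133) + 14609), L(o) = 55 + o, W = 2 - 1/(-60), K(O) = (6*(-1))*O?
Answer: 30/40590727759 ≈ 7.3909e-10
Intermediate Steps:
K(O) = -6*O
W = 121/60 (W = 2 - 1*(-1/60) = 2 + 1/60 = 121/60 ≈ 2.0167)
Z = 40589410309/30 (Z = -2*((55 + 121/60) - 49039)*(-6*133 + 14609) = -2*(3421/60 - 49039)*(-798 + 14609) = -(-2938919)*13811/30 = -2*(-40589410309/60) = 40589410309/30 ≈ 1.3530e+9)
1/(Z + 43915) = 1/(40589410309/30 + 43915) = 1/(40590727759/30) = 30/40590727759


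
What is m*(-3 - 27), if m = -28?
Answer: 840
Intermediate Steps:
m*(-3 - 27) = -28*(-3 - 27) = -28*(-30) = 840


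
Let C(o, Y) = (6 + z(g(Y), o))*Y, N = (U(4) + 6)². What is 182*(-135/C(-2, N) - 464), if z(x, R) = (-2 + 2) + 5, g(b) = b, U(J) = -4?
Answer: -1870141/22 ≈ -85006.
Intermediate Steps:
z(x, R) = 5 (z(x, R) = 0 + 5 = 5)
N = 4 (N = (-4 + 6)² = 2² = 4)
C(o, Y) = 11*Y (C(o, Y) = (6 + 5)*Y = 11*Y)
182*(-135/C(-2, N) - 464) = 182*(-135/(11*4) - 464) = 182*(-135/44 - 464) = 182*(-20551/44) = -1870141/22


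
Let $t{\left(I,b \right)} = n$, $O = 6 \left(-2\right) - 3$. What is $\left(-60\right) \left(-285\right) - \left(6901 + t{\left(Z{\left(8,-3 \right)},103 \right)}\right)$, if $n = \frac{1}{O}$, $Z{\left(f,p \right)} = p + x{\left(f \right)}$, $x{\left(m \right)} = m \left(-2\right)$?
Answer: $\frac{152986}{15} \approx 10199.0$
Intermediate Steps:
$x{\left(m \right)} = - 2 m$
$O = -15$ ($O = -12 - 3 = -15$)
$Z{\left(f,p \right)} = p - 2 f$
$n = - \frac{1}{15}$ ($n = \frac{1}{-15} = - \frac{1}{15} \approx -0.066667$)
$t{\left(I,b \right)} = - \frac{1}{15}$
$\left(-60\right) \left(-285\right) - \left(6901 + t{\left(Z{\left(8,-3 \right)},103 \right)}\right) = \left(-60\right) \left(-285\right) - \left(6901 - \frac{1}{15}\right) = 17100 - \frac{103514}{15} = \frac{152986}{15}$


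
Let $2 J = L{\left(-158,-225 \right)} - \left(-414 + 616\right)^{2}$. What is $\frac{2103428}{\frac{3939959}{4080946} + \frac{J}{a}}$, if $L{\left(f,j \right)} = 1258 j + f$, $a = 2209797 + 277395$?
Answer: $\frac{57392464090189168}{24565313891} \approx 2.3363 \cdot 10^{6}$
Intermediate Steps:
$a = 2487192$
$L{\left(f,j \right)} = f + 1258 j$
$J = -162006$ ($J = \frac{\left(-158 + 1258 \left(-225\right)\right) - \left(-414 + 616\right)^{2}}{2} = \frac{\left(-158 - 283050\right) - 202^{2}}{2} = \frac{-283208 - 40804}{2} = \frac{1}{2} \left(-324012\right) = -162006$)
$\frac{2103428}{\frac{3939959}{4080946} + \frac{J}{a}} = \frac{2103428}{\frac{3939959}{4080946} - \frac{162006}{2487192}} = \frac{2103428}{3939959 \cdot \frac{1}{4080946} - \frac{871}{13372}} = \frac{2103428}{\frac{3939959}{4080946} - \frac{871}{13372}} = \frac{2103428}{\frac{24565313891}{27285204956}} = 2103428 \cdot \frac{27285204956}{24565313891} = \frac{57392464090189168}{24565313891}$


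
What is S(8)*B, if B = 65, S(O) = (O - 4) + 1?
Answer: 325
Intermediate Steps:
S(O) = -3 + O (S(O) = (-4 + O) + 1 = -3 + O)
S(8)*B = (-3 + 8)*65 = 5*65 = 325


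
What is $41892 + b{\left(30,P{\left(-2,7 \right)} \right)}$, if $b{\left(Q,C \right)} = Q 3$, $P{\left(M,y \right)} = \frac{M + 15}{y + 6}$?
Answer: $41982$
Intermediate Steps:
$P{\left(M,y \right)} = \frac{15 + M}{6 + y}$
$b{\left(Q,C \right)} = 3 Q$
$41892 + b{\left(30,P{\left(-2,7 \right)} \right)} = 41892 + 3 \cdot 30 = 41892 + 90 = 41982$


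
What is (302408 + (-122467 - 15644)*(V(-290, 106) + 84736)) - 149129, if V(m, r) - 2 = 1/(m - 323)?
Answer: -7173998101596/613 ≈ -1.1703e+10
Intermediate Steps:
V(m, r) = 2 + 1/(-323 + m) (V(m, r) = 2 + 1/(m - 323) = 2 + 1/(-323 + m))
(302408 + (-122467 - 15644)*(V(-290, 106) + 84736)) - 149129 = (302408 + (-122467 - 15644)*((-645 + 2*(-290))/(-323 - 290) + 84736)) - 149129 = (302408 - 138111*((-645 - 580)/(-613) + 84736)) - 149129 = (302408 - 138111*(-1/613*(-1225) + 84736)) - 149129 = (302408 - 138111*(1225/613 + 84736)) - 149129 = (302408 - 138111*51944393/613) - 149129 = (302408 - 7174092061623/613) - 149129 = -7173906685519/613 - 149129 = -7173998101596/613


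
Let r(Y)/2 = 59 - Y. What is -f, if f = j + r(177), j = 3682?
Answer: -3446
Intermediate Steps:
r(Y) = 118 - 2*Y (r(Y) = 2*(59 - Y) = 118 - 2*Y)
f = 3446 (f = 3682 + (118 - 2*177) = 3682 + (118 - 354) = 3682 - 236 = 3446)
-f = -1*3446 = -3446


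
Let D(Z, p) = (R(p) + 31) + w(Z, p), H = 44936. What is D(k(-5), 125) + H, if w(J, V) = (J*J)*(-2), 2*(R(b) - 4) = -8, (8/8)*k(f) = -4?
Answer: 44935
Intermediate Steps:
k(f) = -4
R(b) = 0 (R(b) = 4 + (½)*(-8) = 4 - 4 = 0)
w(J, V) = -2*J² (w(J, V) = J²*(-2) = -2*J²)
D(Z, p) = 31 - 2*Z² (D(Z, p) = (0 + 31) - 2*Z² = 31 - 2*Z²)
D(k(-5), 125) + H = (31 - 2*(-4)²) + 44936 = (31 - 2*16) + 44936 = (31 - 32) + 44936 = -1 + 44936 = 44935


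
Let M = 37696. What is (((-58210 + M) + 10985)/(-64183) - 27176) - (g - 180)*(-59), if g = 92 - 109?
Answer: -2490226688/64183 ≈ -38799.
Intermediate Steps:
g = -17
(((-58210 + M) + 10985)/(-64183) - 27176) - (g - 180)*(-59) = (((-58210 + 37696) + 10985)/(-64183) - 27176) - (-17 - 180)*(-59) = ((-20514 + 10985)*(-1/64183) - 27176) - (-197)*(-59) = (-9529*(-1/64183) - 27176) - 1*11623 = (9529/64183 - 27176) - 11623 = -1744227679/64183 - 11623 = -2490226688/64183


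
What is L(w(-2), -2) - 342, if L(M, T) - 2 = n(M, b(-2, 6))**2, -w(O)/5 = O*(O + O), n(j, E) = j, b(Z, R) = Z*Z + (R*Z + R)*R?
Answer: 1260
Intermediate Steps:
b(Z, R) = Z**2 + R*(R + R*Z) (b(Z, R) = Z**2 + (R + R*Z)*R = Z**2 + R*(R + R*Z))
w(O) = -10*O**2 (w(O) = -5*O*(O + O) = -5*O*2*O = -10*O**2)
L(M, T) = 2 + M**2
L(w(-2), -2) - 342 = (2 + (-10*(-2)**2)**2) - 342 = (2 + (-10*4)**2) - 342 = (2 + (-40)**2) - 342 = (2 + 1600) - 342 = 1602 - 342 = 1260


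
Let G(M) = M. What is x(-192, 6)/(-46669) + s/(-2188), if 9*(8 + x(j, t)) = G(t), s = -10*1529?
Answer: 1070377583/153167658 ≈ 6.9883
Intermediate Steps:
s = -15290
x(j, t) = -8 + t/9
x(-192, 6)/(-46669) + s/(-2188) = (-8 + (⅑)*6)/(-46669) - 15290/(-2188) = (-8 + ⅔)*(-1/46669) - 15290*(-1/2188) = -22/3*(-1/46669) + 7645/1094 = 22/140007 + 7645/1094 = 1070377583/153167658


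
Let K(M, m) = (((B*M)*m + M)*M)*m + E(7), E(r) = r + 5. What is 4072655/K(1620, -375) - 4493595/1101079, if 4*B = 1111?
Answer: -460613206696102590895/112865430452304425448 ≈ -4.0811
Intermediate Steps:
B = 1111/4 (B = (¼)*1111 = 1111/4 ≈ 277.75)
E(r) = 5 + r
K(M, m) = 12 + M*m*(M + 1111*M*m/4) (K(M, m) = (((1111*M/4)*m + M)*M)*m + (5 + 7) = ((1111*M*m/4 + M)*M)*m + 12 = ((M + 1111*M*m/4)*M)*m + 12 = (M*(M + 1111*M*m/4))*m + 12 = M*m*(M + 1111*M*m/4) + 12 = 12 + M*m*(M + 1111*M*m/4))
4072655/K(1620, -375) - 4493595/1101079 = 4072655/(12 - 375*1620² + (1111/4)*1620²*(-375)²) - 4493595/1101079 = 4072655/(12 - 375*2624400 + (1111/4)*2624400*140625) - 4493595*1/1101079 = 4072655/(12 - 984150000 + 102505373437500) - 4493595/1101079 = 4072655/102504389287512 - 4493595/1101079 = -460613206696102590895/112865430452304425448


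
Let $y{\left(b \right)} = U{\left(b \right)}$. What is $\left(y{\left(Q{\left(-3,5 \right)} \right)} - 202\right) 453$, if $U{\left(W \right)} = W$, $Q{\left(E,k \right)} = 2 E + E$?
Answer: $-95583$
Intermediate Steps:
$Q{\left(E,k \right)} = 3 E$
$y{\left(b \right)} = b$
$\left(y{\left(Q{\left(-3,5 \right)} \right)} - 202\right) 453 = \left(3 \left(-3\right) - 202\right) 453 = \left(-9 - 202\right) 453 = \left(-211\right) 453 = -95583$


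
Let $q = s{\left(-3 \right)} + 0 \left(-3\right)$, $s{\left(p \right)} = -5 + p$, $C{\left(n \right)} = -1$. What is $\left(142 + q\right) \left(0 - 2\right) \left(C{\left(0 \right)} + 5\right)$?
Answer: $-1072$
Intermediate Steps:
$q = -8$ ($q = \left(-5 - 3\right) + 0 \left(-3\right) = -8 + 0 = -8$)
$\left(142 + q\right) \left(0 - 2\right) \left(C{\left(0 \right)} + 5\right) = \left(142 - 8\right) \left(0 - 2\right) \left(-1 + 5\right) = 134 \left(\left(-2\right) 4\right) = 134 \left(-8\right) = -1072$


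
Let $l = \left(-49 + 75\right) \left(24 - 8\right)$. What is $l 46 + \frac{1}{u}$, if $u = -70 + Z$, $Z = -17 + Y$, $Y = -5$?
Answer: $\frac{1760511}{92} \approx 19136.0$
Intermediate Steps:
$Z = -22$ ($Z = -17 - 5 = -22$)
$u = -92$ ($u = -70 - 22 = -92$)
$l = 416$ ($l = 26 \cdot 16 = 416$)
$l 46 + \frac{1}{u} = 416 \cdot 46 + \frac{1}{-92} = 19136 - \frac{1}{92} = \frac{1760511}{92}$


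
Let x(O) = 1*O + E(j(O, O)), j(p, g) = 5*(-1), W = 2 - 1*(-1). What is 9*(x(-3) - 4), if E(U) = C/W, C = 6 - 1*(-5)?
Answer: -30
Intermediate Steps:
C = 11 (C = 6 + 5 = 11)
W = 3 (W = 2 + 1 = 3)
j(p, g) = -5
E(U) = 11/3
x(O) = 11/3 + O (x(O) = 1*O + 11/3 = O + 11/3 = 11/3 + O)
9*(x(-3) - 4) = 9*((11/3 - 3) - 4) = 9*(⅔ - 4) = 9*(-10/3) = -30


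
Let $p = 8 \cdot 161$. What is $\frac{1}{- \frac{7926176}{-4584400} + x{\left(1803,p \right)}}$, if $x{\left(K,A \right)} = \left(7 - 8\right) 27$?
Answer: $- \frac{286525}{7240789} \approx -0.039571$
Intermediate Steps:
$p = 1288$
$x{\left(K,A \right)} = -27$ ($x{\left(K,A \right)} = \left(-1\right) 27 = -27$)
$\frac{1}{- \frac{7926176}{-4584400} + x{\left(1803,p \right)}} = \frac{1}{- \frac{7926176}{-4584400} - 27} = \frac{1}{\left(-7926176\right) \left(- \frac{1}{4584400}\right) - 27} = \frac{1}{\frac{495386}{286525} - 27} = \frac{1}{- \frac{7240789}{286525}} = - \frac{286525}{7240789}$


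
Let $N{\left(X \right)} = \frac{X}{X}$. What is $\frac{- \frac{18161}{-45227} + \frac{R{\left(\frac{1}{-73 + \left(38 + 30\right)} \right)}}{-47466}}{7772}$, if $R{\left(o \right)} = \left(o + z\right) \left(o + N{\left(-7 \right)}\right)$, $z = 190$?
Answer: $\frac{822271883}{16042788890100} \approx 5.1255 \cdot 10^{-5}$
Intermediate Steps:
$N{\left(X \right)} = 1$
$R{\left(o \right)} = \left(1 + o\right) \left(190 + o\right)$ ($R{\left(o \right)} = \left(o + 190\right) \left(o + 1\right) = \left(190 + o\right) \left(1 + o\right) = \left(1 + o\right) \left(190 + o\right)$)
$\frac{- \frac{18161}{-45227} + \frac{R{\left(\frac{1}{-73 + \left(38 + 30\right)} \right)}}{-47466}}{7772} = \frac{- \frac{18161}{-45227} + \frac{190 + \left(\frac{1}{-73 + \left(38 + 30\right)}\right)^{2} + \frac{191}{-73 + \left(38 + 30\right)}}{-47466}}{7772} = \left(\left(-18161\right) \left(- \frac{1}{45227}\right) + \left(190 + \left(\frac{1}{-73 + 68}\right)^{2} + \frac{191}{-73 + 68}\right) \left(- \frac{1}{47466}\right)\right) \frac{1}{7772} = \left(\frac{1397}{3479} + \left(190 + \left(\frac{1}{-5}\right)^{2} + \frac{191}{-5}\right) \left(- \frac{1}{47466}\right)\right) \frac{1}{7772} = \left(\frac{1397}{3479} + \left(190 + \left(- \frac{1}{5}\right)^{2} + 191 \left(- \frac{1}{5}\right)\right) \left(- \frac{1}{47466}\right)\right) \frac{1}{7772} = \left(\frac{1397}{3479} + \left(190 + \frac{1}{25} - \frac{191}{5}\right) \left(- \frac{1}{47466}\right)\right) \frac{1}{7772} = \left(\frac{1397}{3479} + \frac{3796}{25} \left(- \frac{1}{47466}\right)\right) \frac{1}{7772} = \left(\frac{1397}{3479} - \frac{1898}{593325}\right) \frac{1}{7772} = \frac{822271883}{2064177675} \cdot \frac{1}{7772} = \frac{822271883}{16042788890100}$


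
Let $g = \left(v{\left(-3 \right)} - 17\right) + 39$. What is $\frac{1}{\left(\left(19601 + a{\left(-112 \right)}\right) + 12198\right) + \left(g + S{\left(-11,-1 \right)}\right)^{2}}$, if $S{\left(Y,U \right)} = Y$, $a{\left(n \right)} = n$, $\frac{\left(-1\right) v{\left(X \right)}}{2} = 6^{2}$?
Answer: $\frac{1}{35408} \approx 2.8242 \cdot 10^{-5}$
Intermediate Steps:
$v{\left(X \right)} = -72$ ($v{\left(X \right)} = - 2 \cdot 6^{2} = \left(-2\right) 36 = -72$)
$g = -50$ ($g = \left(-72 - 17\right) + 39 = -89 + 39 = -50$)
$\frac{1}{\left(\left(19601 + a{\left(-112 \right)}\right) + 12198\right) + \left(g + S{\left(-11,-1 \right)}\right)^{2}} = \frac{1}{\left(\left(19601 - 112\right) + 12198\right) + \left(-50 - 11\right)^{2}} = \frac{1}{\left(19489 + 12198\right) + \left(-61\right)^{2}} = \frac{1}{31687 + 3721} = \frac{1}{35408}$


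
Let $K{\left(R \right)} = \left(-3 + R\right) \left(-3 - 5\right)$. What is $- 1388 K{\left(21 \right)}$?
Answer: $199872$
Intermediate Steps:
$K{\left(R \right)} = 24 - 8 R$ ($K{\left(R \right)} = \left(-3 + R\right) \left(-8\right) = 24 - 8 R$)
$- 1388 K{\left(21 \right)} = - 1388 \left(24 - 168\right) = \left(-1388\right) \left(-144\right) = 199872$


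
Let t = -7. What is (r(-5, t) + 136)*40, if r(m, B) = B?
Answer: 5160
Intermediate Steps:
(r(-5, t) + 136)*40 = (-7 + 136)*40 = 129*40 = 5160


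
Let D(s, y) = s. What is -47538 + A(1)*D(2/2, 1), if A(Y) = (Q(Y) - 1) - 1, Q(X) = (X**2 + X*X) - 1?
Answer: -47539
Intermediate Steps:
Q(X) = -1 + 2*X**2 (Q(X) = (X**2 + X**2) - 1 = 2*X**2 - 1 = -1 + 2*X**2)
A(Y) = -3 + 2*Y**2 (A(Y) = ((-1 + 2*Y**2) - 1) - 1 = (-2 + 2*Y**2) - 1 = -3 + 2*Y**2)
-47538 + A(1)*D(2/2, 1) = -47538 + (-3 + 2*1**2)*(2/2) = -47538 + (-3 + 2*1)*(2*(1/2)) = -47538 + (-3 + 2)*1 = -47538 - 1*1 = -47538 - 1 = -47539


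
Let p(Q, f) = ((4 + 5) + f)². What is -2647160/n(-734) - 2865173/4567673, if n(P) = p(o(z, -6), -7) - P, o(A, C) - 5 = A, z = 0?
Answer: -6046737878177/1685471337 ≈ -3587.6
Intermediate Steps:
o(A, C) = 5 + A
p(Q, f) = (9 + f)²
n(P) = 4 - P (n(P) = (9 - 7)² - P = 2² - P = 4 - P)
-2647160/n(-734) - 2865173/4567673 = -2647160/(4 - 1*(-734)) - 2865173/4567673 = -2647160/(4 + 734) - 2865173*1/4567673 = -2647160/738 - 2865173/4567673 = -2647160*1/738 - 2865173/4567673 = -1323580/369 - 2865173/4567673 = -6046737878177/1685471337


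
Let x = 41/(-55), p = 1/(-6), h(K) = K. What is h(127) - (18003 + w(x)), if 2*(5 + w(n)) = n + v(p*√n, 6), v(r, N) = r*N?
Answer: -1965769/110 + I*√2255/110 ≈ -17871.0 + 0.4317*I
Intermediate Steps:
p = -⅙ ≈ -0.16667
x = -41/55 (x = 41*(-1/55) = -41/55 ≈ -0.74545)
v(r, N) = N*r
w(n) = -5 + n/2 - √n/2 (w(n) = -5 + (n + 6*(-√n/6))/2 = -5 + (n - √n)/2 = -5 + (n/2 - √n/2) = -5 + n/2 - √n/2)
h(127) - (18003 + w(x)) = 127 - (18003 + (-5 + (½)*(-41/55) - I*√2255/110)) = 127 - (18003 + (-5 - 41/110 - I*√2255/110)) = 127 - (18003 + (-591/110 - I*√2255/110)) = 127 - (1979739/110 - I*√2255/110) = 127 + (-1979739/110 + I*√2255/110) = -1965769/110 + I*√2255/110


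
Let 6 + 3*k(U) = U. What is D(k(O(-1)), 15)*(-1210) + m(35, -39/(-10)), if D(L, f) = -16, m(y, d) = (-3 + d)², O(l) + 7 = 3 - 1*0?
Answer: 1936081/100 ≈ 19361.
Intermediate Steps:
O(l) = -4 (O(l) = -7 + (3 - 1*0) = -7 + (3 + 0) = -7 + 3 = -4)
k(U) = -2 + U/3
D(k(O(-1)), 15)*(-1210) + m(35, -39/(-10)) = -16*(-1210) + (-3 - 39/(-10))² = 19360 + (-3 - 39*(-⅒))² = 19360 + (-3 + 39/10)² = 19360 + (9/10)² = 19360 + 81/100 = 1936081/100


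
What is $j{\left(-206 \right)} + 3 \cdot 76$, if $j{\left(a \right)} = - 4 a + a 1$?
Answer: $846$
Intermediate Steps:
$j{\left(a \right)} = - 3 a$ ($j{\left(a \right)} = - 4 a + a = - 3 a$)
$j{\left(-206 \right)} + 3 \cdot 76 = \left(-3\right) \left(-206\right) + 3 \cdot 76 = 618 + 228 = 846$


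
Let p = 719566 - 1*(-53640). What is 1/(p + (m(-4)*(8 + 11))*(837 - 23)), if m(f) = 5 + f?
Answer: 1/788672 ≈ 1.2680e-6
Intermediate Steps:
p = 773206 (p = 719566 + 53640 = 773206)
1/(p + (m(-4)*(8 + 11))*(837 - 23)) = 1/(773206 + ((5 - 4)*(8 + 11))*(837 - 23)) = 1/(773206 + (1*19)*814) = 1/(773206 + 19*814) = 1/(773206 + 15466) = 1/788672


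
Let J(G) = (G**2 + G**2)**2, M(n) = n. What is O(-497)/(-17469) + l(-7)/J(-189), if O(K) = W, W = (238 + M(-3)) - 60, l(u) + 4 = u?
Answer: -33081225217/3302261708508 ≈ -0.010018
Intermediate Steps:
l(u) = -4 + u
W = 175 (W = (238 - 3) - 60 = 235 - 60 = 175)
J(G) = 4*G**4 (J(G) = (2*G**2)**2 = 4*G**4)
O(K) = 175
O(-497)/(-17469) + l(-7)/J(-189) = 175/(-17469) + (-4 - 7)/((4*(-189)**4)) = 175*(-1/17469) - 11/(4*1275989841) = -175/17469 - 11/5103959364 = -33081225217/3302261708508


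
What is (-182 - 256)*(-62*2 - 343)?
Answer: 204546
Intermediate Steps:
(-182 - 256)*(-62*2 - 343) = -438*(-124 - 343) = -438*(-467) = 204546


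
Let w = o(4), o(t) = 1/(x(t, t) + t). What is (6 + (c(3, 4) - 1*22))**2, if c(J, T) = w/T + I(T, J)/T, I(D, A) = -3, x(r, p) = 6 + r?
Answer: 877969/3136 ≈ 279.96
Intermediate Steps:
o(t) = 1/(6 + 2*t) (o(t) = 1/((6 + t) + t) = 1/(6 + 2*t))
w = 1/14 (w = 1/(2*(3 + 4)) = (1/2)/7 = (1/2)*(1/7) = 1/14 ≈ 0.071429)
c(J, T) = -41/(14*T) (c(J, T) = 1/(14*T) - 3/T = -41/(14*T))
(6 + (c(3, 4) - 1*22))**2 = (6 + (-41/14/4 - 1*22))**2 = (6 + (-41/14*1/4 - 22))**2 = (6 + (-41/56 - 22))**2 = (6 - 1273/56)**2 = (-937/56)**2 = 877969/3136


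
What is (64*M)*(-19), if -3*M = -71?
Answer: -86336/3 ≈ -28779.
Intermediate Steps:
M = 71/3 (M = -⅓*(-71) = 71/3 ≈ 23.667)
(64*M)*(-19) = (64*(71/3))*(-19) = (4544/3)*(-19) = -86336/3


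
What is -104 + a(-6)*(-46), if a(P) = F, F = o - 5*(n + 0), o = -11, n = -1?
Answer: 172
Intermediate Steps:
F = -6 (F = -11 - 5*(-1 + 0) = -11 - 5*(-1) = -11 + 5 = -6)
a(P) = -6
-104 + a(-6)*(-46) = -104 - 6*(-46) = -104 + 276 = 172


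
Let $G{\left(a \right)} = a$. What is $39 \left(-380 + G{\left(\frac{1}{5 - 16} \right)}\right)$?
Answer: $- \frac{163059}{11} \approx -14824.0$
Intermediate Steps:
$39 \left(-380 + G{\left(\frac{1}{5 - 16} \right)}\right) = 39 \left(-380 + \frac{1}{5 - 16}\right) = 39 \left(-380 + \frac{1}{-11}\right) = 39 \left(-380 - \frac{1}{11}\right) = 39 \left(- \frac{4181}{11}\right) = - \frac{163059}{11}$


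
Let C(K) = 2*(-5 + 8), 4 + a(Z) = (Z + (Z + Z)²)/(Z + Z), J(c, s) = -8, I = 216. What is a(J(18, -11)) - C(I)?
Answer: -51/2 ≈ -25.500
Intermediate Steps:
a(Z) = -4 + (Z + 4*Z²)/(2*Z) (a(Z) = -4 + (Z + (Z + Z)²)/(Z + Z) = -4 + (Z + (2*Z)²)/((2*Z)) = -4 + (Z + 4*Z²)*(1/(2*Z)) = -4 + (Z + 4*Z²)/(2*Z))
C(K) = 6 (C(K) = 2*3 = 6)
a(J(18, -11)) - C(I) = (-7/2 + 2*(-8)) - 1*6 = (-7/2 - 16) - 6 = -39/2 - 6 = -51/2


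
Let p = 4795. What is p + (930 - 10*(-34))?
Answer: 6065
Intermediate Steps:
p + (930 - 10*(-34)) = 4795 + (930 - 10*(-34)) = 4795 + (930 - 1*(-340)) = 4795 + (930 + 340) = 4795 + 1270 = 6065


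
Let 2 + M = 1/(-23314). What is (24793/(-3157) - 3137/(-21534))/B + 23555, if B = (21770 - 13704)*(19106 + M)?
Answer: 2876416171921684531455229/122114887366919663370 ≈ 23555.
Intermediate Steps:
M = -46629/23314 (M = -2 + 1/(-23314) = -2 - 1/23314 = -46629/23314 ≈ -2.0000)
B = 1796260511615/11657 (B = (21770 - 13704)*(19106 - 46629/23314) = 8066*(445390655/23314) = 1796260511615/11657 ≈ 1.5409e+8)
(24793/(-3157) - 3137/(-21534))/B + 23555 = (24793/(-3157) - 3137/(-21534))/(1796260511615/11657) + 23555 = (24793*(-1/3157) - 3137*(-1/21534))*(11657/1796260511615) + 23555 = (-24793/3157 + 3137/21534)*(11657/1796260511615) + 23555 = -523988953/67982838*11657/1796260511615 + 23555 = -6108139225121/122114887366919663370 + 23555 = 2876416171921684531455229/122114887366919663370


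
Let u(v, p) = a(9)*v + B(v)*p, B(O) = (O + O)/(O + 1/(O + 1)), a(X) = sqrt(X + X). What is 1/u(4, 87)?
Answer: 1015/166436 - 147*sqrt(2)/332872 ≈ 0.0054739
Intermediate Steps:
a(X) = sqrt(2)*sqrt(X) (a(X) = sqrt(2*X) = sqrt(2)*sqrt(X))
B(O) = 2*O/(O + 1/(1 + O)) (B(O) = (2*O)/(O + 1/(1 + O)) = 2*O/(O + 1/(1 + O)))
u(v, p) = 3*v*sqrt(2) + 2*p*v*(1 + v)/(1 + v + v**2) (u(v, p) = (sqrt(2)*sqrt(9))*v + (2*v*(1 + v)/(1 + v + v**2))*p = (sqrt(2)*3)*v + 2*p*v*(1 + v)/(1 + v + v**2) = (3*sqrt(2))*v + 2*p*v*(1 + v)/(1 + v + v**2) = 3*v*sqrt(2) + 2*p*v*(1 + v)/(1 + v + v**2))
1/u(4, 87) = 1/(4*(2*87*(1 + 4) + 3*sqrt(2)*(1 + 4 + 4**2))/(1 + 4 + 4**2)) = 1/(4*(2*87*5 + 3*sqrt(2)*(1 + 4 + 16))/(1 + 4 + 16)) = 1/(4*(870 + 3*sqrt(2)*21)/21) = 1/(4*(1/21)*(870 + 63*sqrt(2))) = 1/(1160/7 + 12*sqrt(2))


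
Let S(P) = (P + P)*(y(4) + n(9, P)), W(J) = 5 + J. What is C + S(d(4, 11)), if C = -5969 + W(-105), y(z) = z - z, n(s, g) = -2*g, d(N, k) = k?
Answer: -6553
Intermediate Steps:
y(z) = 0
S(P) = -4*P² (S(P) = (P + P)*(0 - 2*P) = (2*P)*(-2*P) = -4*P²)
C = -6069 (C = -5969 + (5 - 105) = -5969 - 100 = -6069)
C + S(d(4, 11)) = -6069 - 4*11² = -6069 - 4*121 = -6069 - 484 = -6553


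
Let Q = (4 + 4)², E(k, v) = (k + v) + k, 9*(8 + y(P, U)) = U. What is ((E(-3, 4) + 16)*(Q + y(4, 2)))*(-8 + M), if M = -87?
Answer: -672980/9 ≈ -74776.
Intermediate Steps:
y(P, U) = -8 + U/9
E(k, v) = v + 2*k
Q = 64 (Q = 8² = 64)
((E(-3, 4) + 16)*(Q + y(4, 2)))*(-8 + M) = (((4 + 2*(-3)) + 16)*(64 + (-8 + (⅑)*2)))*(-8 - 87) = (((4 - 6) + 16)*(64 + (-8 + 2/9)))*(-95) = ((-2 + 16)*(64 - 70/9))*(-95) = (14*(506/9))*(-95) = (7084/9)*(-95) = -672980/9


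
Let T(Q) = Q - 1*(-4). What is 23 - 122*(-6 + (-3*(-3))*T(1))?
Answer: -4735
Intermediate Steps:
T(Q) = 4 + Q (T(Q) = Q + 4 = 4 + Q)
23 - 122*(-6 + (-3*(-3))*T(1)) = 23 - 122*(-6 + (-3*(-3))*(4 + 1)) = 23 - 122*(-6 + 9*5) = 23 - 122*(-6 + 45) = 23 - 122*39 = 23 - 4758 = -4735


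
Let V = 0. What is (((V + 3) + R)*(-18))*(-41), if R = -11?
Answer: -5904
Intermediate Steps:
(((V + 3) + R)*(-18))*(-41) = (((0 + 3) - 11)*(-18))*(-41) = ((3 - 11)*(-18))*(-41) = -8*(-18)*(-41) = 144*(-41) = -5904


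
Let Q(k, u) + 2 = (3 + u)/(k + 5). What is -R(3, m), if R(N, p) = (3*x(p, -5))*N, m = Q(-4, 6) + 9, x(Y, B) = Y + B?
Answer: -99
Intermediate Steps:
x(Y, B) = B + Y
Q(k, u) = -2 + (3 + u)/(5 + k) (Q(k, u) = -2 + (3 + u)/(k + 5) = -2 + (3 + u)/(5 + k))
m = 16 (m = (-7 + 6 - 2*(-4))/(5 - 4) + 9 = (-7 + 6 + 8)/1 + 9 = 1*7 + 9 = 7 + 9 = 16)
R(N, p) = N*(-15 + 3*p) (R(N, p) = (3*(-5 + p))*N = (-15 + 3*p)*N = N*(-15 + 3*p))
-R(3, m) = -3*3*(-5 + 16) = -3*3*11 = -1*99 = -99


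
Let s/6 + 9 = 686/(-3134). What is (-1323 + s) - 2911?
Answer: -6721354/1567 ≈ -4289.3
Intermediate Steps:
s = -86676/1567 (s = -54 + 6*(686/(-3134)) = -54 + 6*(686*(-1/3134)) = -54 + 6*(-343/1567) = -54 - 2058/1567 = -86676/1567 ≈ -55.313)
(-1323 + s) - 2911 = (-1323 - 86676/1567) - 2911 = -2159817/1567 - 2911 = -6721354/1567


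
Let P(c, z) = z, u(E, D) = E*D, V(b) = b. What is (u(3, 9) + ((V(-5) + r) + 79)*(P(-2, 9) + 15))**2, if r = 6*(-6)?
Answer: 881721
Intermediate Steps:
u(E, D) = D*E
r = -36
(u(3, 9) + ((V(-5) + r) + 79)*(P(-2, 9) + 15))**2 = (9*3 + ((-5 - 36) + 79)*(9 + 15))**2 = (27 + (-41 + 79)*24)**2 = (27 + 38*24)**2 = (27 + 912)**2 = 939**2 = 881721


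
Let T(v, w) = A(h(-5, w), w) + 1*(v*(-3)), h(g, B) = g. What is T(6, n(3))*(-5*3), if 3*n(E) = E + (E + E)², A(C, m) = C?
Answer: 345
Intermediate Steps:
n(E) = E/3 + 4*E²/3 (n(E) = (E + (E + E)²)/3 = (E + (2*E)²)/3 = (E + 4*E²)/3 = E/3 + 4*E²/3)
T(v, w) = -5 - 3*v (T(v, w) = -5 + 1*(v*(-3)) = -5 + 1*(-3*v) = -5 - 3*v)
T(6, n(3))*(-5*3) = (-5 - 3*6)*(-5*3) = (-5 - 18)*(-15) = -23*(-15) = 345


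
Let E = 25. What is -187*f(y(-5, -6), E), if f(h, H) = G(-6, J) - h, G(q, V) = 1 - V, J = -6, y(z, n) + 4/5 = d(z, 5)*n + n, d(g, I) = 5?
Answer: -40953/5 ≈ -8190.6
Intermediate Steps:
y(z, n) = -4/5 + 6*n (y(z, n) = -4/5 + (5*n + n) = -4/5 + 6*n)
f(h, H) = 7 - h (f(h, H) = (1 - 1*(-6)) - h = (1 + 6) - h = 7 - h)
-187*f(y(-5, -6), E) = -187*(7 - (-4/5 + 6*(-6))) = -187*(7 - (-4/5 - 36)) = -187*(7 - 1*(-184/5)) = -187*(7 + 184/5) = -187*219/5 = -40953/5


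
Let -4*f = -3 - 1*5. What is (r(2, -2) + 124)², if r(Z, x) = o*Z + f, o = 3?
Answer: 17424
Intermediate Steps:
f = 2 (f = -(-3 - 1*5)/4 = -(-3 - 5)/4 = -¼*(-8) = 2)
r(Z, x) = 2 + 3*Z (r(Z, x) = 3*Z + 2 = 2 + 3*Z)
(r(2, -2) + 124)² = ((2 + 3*2) + 124)² = ((2 + 6) + 124)² = (8 + 124)² = 132² = 17424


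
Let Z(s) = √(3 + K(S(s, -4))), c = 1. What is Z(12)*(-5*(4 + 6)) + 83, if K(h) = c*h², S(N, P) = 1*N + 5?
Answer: 83 - 100*√73 ≈ -771.40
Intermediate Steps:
S(N, P) = 5 + N (S(N, P) = N + 5 = 5 + N)
K(h) = h² (K(h) = 1*h² = h²)
Z(s) = √(3 + (5 + s)²)
Z(12)*(-5*(4 + 6)) + 83 = √(3 + (5 + 12)²)*(-5*(4 + 6)) + 83 = √(3 + 17²)*(-5*10) + 83 = √(3 + 289)*(-50) + 83 = √292*(-50) + 83 = (2*√73)*(-50) + 83 = -100*√73 + 83 = 83 - 100*√73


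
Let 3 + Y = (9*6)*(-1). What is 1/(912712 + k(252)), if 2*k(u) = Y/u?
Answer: 168/153335597 ≈ 1.0956e-6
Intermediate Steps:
Y = -57 (Y = -3 + (9*6)*(-1) = -3 + 54*(-1) = -3 - 54 = -57)
k(u) = -57/(2*u) (k(u) = (-57/u)/2 = -57/(2*u))
1/(912712 + k(252)) = 1/(912712 - 57/2/252) = 1/(912712 - 57/2*1/252) = 1/(912712 - 19/168) = 1/(153335597/168) = 168/153335597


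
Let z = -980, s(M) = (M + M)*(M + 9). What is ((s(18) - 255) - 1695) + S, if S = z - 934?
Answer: -2892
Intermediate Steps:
s(M) = 2*M*(9 + M) (s(M) = (2*M)*(9 + M) = 2*M*(9 + M))
S = -1914 (S = -980 - 934 = -1914)
((s(18) - 255) - 1695) + S = ((2*18*(9 + 18) - 255) - 1695) - 1914 = ((2*18*27 - 255) - 1695) - 1914 = ((972 - 255) - 1695) - 1914 = (717 - 1695) - 1914 = -978 - 1914 = -2892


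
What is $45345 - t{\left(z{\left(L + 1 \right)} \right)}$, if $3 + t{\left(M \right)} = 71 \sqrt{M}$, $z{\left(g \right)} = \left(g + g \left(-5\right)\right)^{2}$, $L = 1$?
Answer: $44780$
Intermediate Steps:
$z{\left(g \right)} = 16 g^{2}$ ($z{\left(g \right)} = \left(g - 5 g\right)^{2} = \left(- 4 g\right)^{2} = 16 g^{2}$)
$t{\left(M \right)} = -3 + 71 \sqrt{M}$
$45345 - t{\left(z{\left(L + 1 \right)} \right)} = 45345 - \left(-3 + 71 \sqrt{16 \left(1 + 1\right)^{2}}\right) = 45345 - \left(-3 + 71 \sqrt{16 \cdot 2^{2}}\right) = 45345 - \left(-3 + 71 \sqrt{16 \cdot 4}\right) = 45345 - \left(-3 + 71 \sqrt{64}\right) = 45345 - \left(-3 + 71 \cdot 8\right) = 45345 - \left(-3 + 568\right) = 45345 - 565 = 44780$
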